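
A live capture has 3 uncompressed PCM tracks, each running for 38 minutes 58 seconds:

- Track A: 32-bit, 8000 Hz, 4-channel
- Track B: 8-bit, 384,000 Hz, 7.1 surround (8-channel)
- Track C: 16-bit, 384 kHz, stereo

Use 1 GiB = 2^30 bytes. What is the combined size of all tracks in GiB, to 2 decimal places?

38 minutes 58 seconds = 2,338 s.
Track A: 8,000 × 2,338 × 4 × 4 = 299,264,000 bytes.
Track B: 384,000 × 2,338 × 1 × 8 = 7,182,336,000 bytes.
Track C: 384,000 × 2,338 × 2 × 2 = 3,591,168,000 bytes.
Total = 11,072,768,000 bytes = 10.31 GiB.

10.31 GiB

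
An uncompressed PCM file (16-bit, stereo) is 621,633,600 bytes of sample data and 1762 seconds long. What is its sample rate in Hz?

Bytes = sample_rate × seconds × bytes_per_sample × channels.
sample_rate = 621,633,600 / (1,762 × 2 × 2) = 621,633,600 / 7,048 = 88,200 Hz.

88,200 Hz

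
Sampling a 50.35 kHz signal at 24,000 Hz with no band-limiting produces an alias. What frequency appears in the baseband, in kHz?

Nyquist = 24,000/2 = 12,000 Hz; 50,350 Hz exceeds it.
Alias = |50,350 − 2×24,000| = |50,350 − 48,000| = 2,350 Hz = 2.35 kHz.

2.35 kHz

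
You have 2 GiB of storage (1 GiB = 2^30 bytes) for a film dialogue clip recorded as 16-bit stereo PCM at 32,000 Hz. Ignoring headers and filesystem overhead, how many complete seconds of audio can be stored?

Uncompressed byte rate = 32,000 × 2 × 2 = 128,000 bytes/s.
Capacity = 2 × 1,073,741,824 = 2,147,483,648 bytes.
2,147,483,648 / 128,000 ≈ 16777.22 s → 16,777 seconds.

16,777 seconds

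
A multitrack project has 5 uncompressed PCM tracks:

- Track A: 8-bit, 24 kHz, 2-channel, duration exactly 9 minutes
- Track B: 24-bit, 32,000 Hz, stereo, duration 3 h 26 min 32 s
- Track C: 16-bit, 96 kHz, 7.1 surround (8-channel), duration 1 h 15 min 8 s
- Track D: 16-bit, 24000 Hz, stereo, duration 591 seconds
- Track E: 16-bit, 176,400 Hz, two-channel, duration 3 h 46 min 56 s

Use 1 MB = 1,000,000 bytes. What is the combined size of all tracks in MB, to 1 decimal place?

18993.7 MB

Track A: exactly 9 minutes = 540 s; 24,000 × 540 × 1 × 2 = 25,920,000 bytes.
Track B: 3 h 26 min 32 s = 12,392 s; 32,000 × 12,392 × 3 × 2 = 2,379,264,000 bytes.
Track C: 1 h 15 min 8 s = 4,508 s; 96,000 × 4,508 × 2 × 8 = 6,924,288,000 bytes.
Track D: 24,000 × 591 × 2 × 2 = 56,736,000 bytes.
Track E: 3 h 46 min 56 s = 13,616 s; 176,400 × 13,616 × 2 × 2 = 9,607,449,600 bytes.
Total = 18,993,657,600 bytes = 18993.7 MB.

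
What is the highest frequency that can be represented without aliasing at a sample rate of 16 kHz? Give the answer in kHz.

Nyquist frequency = sample rate / 2 = 16,000 / 2 = 8 kHz.

8 kHz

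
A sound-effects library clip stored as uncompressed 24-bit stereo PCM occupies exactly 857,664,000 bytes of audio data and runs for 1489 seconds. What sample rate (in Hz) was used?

96,000 Hz

Bytes = sample_rate × seconds × bytes_per_sample × channels.
sample_rate = 857,664,000 / (1,489 × 3 × 2) = 857,664,000 / 8,934 = 96,000 Hz.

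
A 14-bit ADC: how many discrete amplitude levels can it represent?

2^14 = 16,384.

16,384 levels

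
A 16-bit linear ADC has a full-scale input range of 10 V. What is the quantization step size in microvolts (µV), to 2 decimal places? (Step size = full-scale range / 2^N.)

10 V / 2^16 = 10 / 65,536 V = 152.59 µV.

152.59 µV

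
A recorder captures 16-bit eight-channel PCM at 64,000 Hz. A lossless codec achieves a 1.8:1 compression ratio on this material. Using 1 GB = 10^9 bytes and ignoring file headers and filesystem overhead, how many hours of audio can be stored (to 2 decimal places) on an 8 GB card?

Uncompressed byte rate = 64,000 × 2 × 8 = 1,024,000 bytes/s.
After 1.8:1 compression, effective rate ≈ 568888.89 bytes/s.
Capacity = 8 × 1,000,000,000 = 8,000,000,000 bytes.
8,000,000,000 / effective rate ≈ 14062.5 s → 3.91 hours.

3.91 hours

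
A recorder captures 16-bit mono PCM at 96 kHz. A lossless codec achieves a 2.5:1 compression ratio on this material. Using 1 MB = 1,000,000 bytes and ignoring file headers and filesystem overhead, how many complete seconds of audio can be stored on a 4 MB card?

52 seconds

Uncompressed byte rate = 96,000 × 2 × 1 = 192,000 bytes/s.
After 2.5:1 compression, effective rate ≈ 76800 bytes/s.
Capacity = 4 × 1,000,000 = 4,000,000 bytes.
4,000,000 / effective rate ≈ 52.08 s → 52 seconds.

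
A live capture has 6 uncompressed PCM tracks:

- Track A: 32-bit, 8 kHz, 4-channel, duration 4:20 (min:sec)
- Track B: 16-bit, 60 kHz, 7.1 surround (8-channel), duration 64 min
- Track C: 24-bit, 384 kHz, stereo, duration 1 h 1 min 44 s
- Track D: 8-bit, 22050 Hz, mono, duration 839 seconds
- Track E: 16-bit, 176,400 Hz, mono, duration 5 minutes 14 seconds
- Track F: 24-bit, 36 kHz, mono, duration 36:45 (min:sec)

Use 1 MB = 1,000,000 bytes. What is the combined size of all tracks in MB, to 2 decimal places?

Track A: 4:20 (min:sec) = 260 s; 8,000 × 260 × 4 × 4 = 33,280,000 bytes.
Track B: 64 min = 3,840 s; 60,000 × 3,840 × 2 × 8 = 3,686,400,000 bytes.
Track C: 1 h 1 min 44 s = 3,704 s; 384,000 × 3,704 × 3 × 2 = 8,534,016,000 bytes.
Track D: 22,050 × 839 × 1 × 1 = 18,499,950 bytes.
Track E: 5 minutes 14 seconds = 314 s; 176,400 × 314 × 2 × 1 = 110,779,200 bytes.
Track F: 36:45 (min:sec) = 2,205 s; 36,000 × 2,205 × 3 × 1 = 238,140,000 bytes.
Total = 12,621,115,150 bytes = 12621.12 MB.

12621.12 MB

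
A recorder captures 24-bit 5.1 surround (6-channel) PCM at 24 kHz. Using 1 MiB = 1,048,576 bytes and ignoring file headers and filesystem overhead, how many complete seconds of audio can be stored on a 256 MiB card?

Uncompressed byte rate = 24,000 × 3 × 6 = 432,000 bytes/s.
Capacity = 256 × 1,048,576 = 268,435,456 bytes.
268,435,456 / 432,000 ≈ 621.38 s → 621 seconds.

621 seconds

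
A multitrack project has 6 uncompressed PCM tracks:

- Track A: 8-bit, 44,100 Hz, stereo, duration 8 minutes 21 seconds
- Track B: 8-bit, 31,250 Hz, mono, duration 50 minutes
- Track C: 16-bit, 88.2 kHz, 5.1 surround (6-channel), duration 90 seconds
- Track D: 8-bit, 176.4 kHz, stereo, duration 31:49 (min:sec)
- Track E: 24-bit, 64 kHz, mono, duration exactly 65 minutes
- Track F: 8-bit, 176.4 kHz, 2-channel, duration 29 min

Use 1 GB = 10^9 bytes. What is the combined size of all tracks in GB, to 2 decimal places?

2.27 GB

Track A: 8 minutes 21 seconds = 501 s; 44,100 × 501 × 1 × 2 = 44,188,200 bytes.
Track B: 50 minutes = 3,000 s; 31,250 × 3,000 × 1 × 1 = 93,750,000 bytes.
Track C: 88,200 × 90 × 2 × 6 = 95,256,000 bytes.
Track D: 31:49 (min:sec) = 1,909 s; 176,400 × 1,909 × 1 × 2 = 673,495,200 bytes.
Track E: exactly 65 minutes = 3,900 s; 64,000 × 3,900 × 3 × 1 = 748,800,000 bytes.
Track F: 29 min = 1,740 s; 176,400 × 1,740 × 1 × 2 = 613,872,000 bytes.
Total = 2,269,361,400 bytes = 2.27 GB.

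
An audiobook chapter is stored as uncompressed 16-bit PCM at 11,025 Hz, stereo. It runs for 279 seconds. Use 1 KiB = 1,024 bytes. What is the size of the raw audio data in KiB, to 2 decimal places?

Bytes = 11,025 samples/s × 279 s × 2 bytes/sample × 2 ch = 12,303,900 bytes.
12,303,900 / 1,024 = 12015.53 KiB.

12015.53 KiB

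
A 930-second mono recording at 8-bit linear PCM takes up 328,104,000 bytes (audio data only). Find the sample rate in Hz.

352,800 Hz

Bytes = sample_rate × seconds × bytes_per_sample × channels.
sample_rate = 328,104,000 / (930 × 1 × 1) = 328,104,000 / 930 = 352,800 Hz.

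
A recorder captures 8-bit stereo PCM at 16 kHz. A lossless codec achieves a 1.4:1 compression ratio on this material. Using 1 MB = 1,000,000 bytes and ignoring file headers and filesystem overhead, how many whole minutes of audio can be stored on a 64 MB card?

46 minutes

Uncompressed byte rate = 16,000 × 1 × 2 = 32,000 bytes/s.
After 1.4:1 compression, effective rate ≈ 22857.14 bytes/s.
Capacity = 64 × 1,000,000 = 64,000,000 bytes.
64,000,000 / effective rate ≈ 2800 s → 46 minutes.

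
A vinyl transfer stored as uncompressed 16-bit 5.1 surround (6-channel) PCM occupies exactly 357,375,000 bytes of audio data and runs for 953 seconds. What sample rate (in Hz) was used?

Bytes = sample_rate × seconds × bytes_per_sample × channels.
sample_rate = 357,375,000 / (953 × 2 × 6) = 357,375,000 / 11,436 = 31,250 Hz.

31,250 Hz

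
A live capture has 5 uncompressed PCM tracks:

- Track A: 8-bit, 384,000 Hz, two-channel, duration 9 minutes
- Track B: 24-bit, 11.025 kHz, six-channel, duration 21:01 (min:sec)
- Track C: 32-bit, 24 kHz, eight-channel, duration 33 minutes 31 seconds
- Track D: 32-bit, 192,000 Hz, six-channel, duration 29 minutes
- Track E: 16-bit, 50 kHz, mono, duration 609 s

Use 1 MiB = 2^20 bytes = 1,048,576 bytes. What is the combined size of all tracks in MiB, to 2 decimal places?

Track A: 9 minutes = 540 s; 384,000 × 540 × 1 × 2 = 414,720,000 bytes.
Track B: 21:01 (min:sec) = 1,261 s; 11,025 × 1,261 × 3 × 6 = 250,245,450 bytes.
Track C: 33 minutes 31 seconds = 2,011 s; 24,000 × 2,011 × 4 × 8 = 1,544,448,000 bytes.
Track D: 29 minutes = 1,740 s; 192,000 × 1,740 × 4 × 6 = 8,017,920,000 bytes.
Track E: 50,000 × 609 × 2 × 1 = 60,900,000 bytes.
Total = 10,288,233,450 bytes = 9811.62 MiB.

9811.62 MiB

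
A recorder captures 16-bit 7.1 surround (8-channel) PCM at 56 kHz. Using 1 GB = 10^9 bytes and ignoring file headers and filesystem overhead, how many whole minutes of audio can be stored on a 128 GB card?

Uncompressed byte rate = 56,000 × 2 × 8 = 896,000 bytes/s.
Capacity = 128 × 1,000,000,000 = 128,000,000,000 bytes.
128,000,000,000 / 896,000 ≈ 142857.14 s → 2,380 minutes.

2,380 minutes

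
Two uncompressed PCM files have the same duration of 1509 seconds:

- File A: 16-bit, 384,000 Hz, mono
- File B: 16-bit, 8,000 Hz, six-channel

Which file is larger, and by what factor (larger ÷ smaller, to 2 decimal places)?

File A, by a factor of 8.00

File A: 384,000 × 2 × 1 = 768,000 bytes/s.
File B: 8,000 × 2 × 6 = 96,000 bytes/s.
File A is larger; ratio = 1,158,912,000 / 144,864,000 = 8.00.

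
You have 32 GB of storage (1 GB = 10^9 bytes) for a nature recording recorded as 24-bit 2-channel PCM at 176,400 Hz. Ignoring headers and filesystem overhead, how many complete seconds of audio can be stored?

Uncompressed byte rate = 176,400 × 3 × 2 = 1,058,400 bytes/s.
Capacity = 32 × 1,000,000,000 = 32,000,000,000 bytes.
32,000,000,000 / 1,058,400 ≈ 30234.32 s → 30,234 seconds.

30,234 seconds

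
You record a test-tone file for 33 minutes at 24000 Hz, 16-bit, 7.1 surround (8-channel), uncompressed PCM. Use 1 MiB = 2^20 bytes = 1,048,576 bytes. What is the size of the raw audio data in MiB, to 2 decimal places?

725.10 MiB

Duration = 33 minutes = 1,980 s.
Bytes = 24,000 samples/s × 1,980 s × 2 bytes/sample × 8 ch = 760,320,000 bytes.
760,320,000 / 1,048,576 = 725.10 MiB.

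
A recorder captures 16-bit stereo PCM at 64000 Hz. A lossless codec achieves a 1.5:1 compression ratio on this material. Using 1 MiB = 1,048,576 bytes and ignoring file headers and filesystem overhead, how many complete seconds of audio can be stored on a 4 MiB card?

Uncompressed byte rate = 64,000 × 2 × 2 = 256,000 bytes/s.
After 1.5:1 compression, effective rate ≈ 170666.67 bytes/s.
Capacity = 4 × 1,048,576 = 4,194,304 bytes.
4,194,304 / effective rate ≈ 24.58 s → 24 seconds.

24 seconds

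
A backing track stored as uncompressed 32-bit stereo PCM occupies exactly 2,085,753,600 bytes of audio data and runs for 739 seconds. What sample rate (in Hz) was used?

352,800 Hz

Bytes = sample_rate × seconds × bytes_per_sample × channels.
sample_rate = 2,085,753,600 / (739 × 4 × 2) = 2,085,753,600 / 5,912 = 352,800 Hz.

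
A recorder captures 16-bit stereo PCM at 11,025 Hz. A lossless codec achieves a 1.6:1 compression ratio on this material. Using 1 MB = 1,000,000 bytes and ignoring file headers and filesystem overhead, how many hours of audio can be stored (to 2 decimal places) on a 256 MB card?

Uncompressed byte rate = 11,025 × 2 × 2 = 44,100 bytes/s.
After 1.6:1 compression, effective rate ≈ 27562.5 bytes/s.
Capacity = 256 × 1,000,000 = 256,000,000 bytes.
256,000,000 / effective rate ≈ 9287.98 s → 2.58 hours.

2.58 hours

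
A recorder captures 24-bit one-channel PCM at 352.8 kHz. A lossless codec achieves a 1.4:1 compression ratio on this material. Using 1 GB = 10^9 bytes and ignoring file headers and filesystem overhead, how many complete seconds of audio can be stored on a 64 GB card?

84,656 seconds

Uncompressed byte rate = 352,800 × 3 × 1 = 1,058,400 bytes/s.
After 1.4:1 compression, effective rate ≈ 756000 bytes/s.
Capacity = 64 × 1,000,000,000 = 64,000,000,000 bytes.
64,000,000,000 / effective rate ≈ 84656.08 s → 84,656 seconds.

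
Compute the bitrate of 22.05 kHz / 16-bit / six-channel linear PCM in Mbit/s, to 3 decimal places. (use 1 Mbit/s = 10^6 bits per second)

2.117 Mbit/s

Bit rate = 22,050 × 16 × 6 = 2,116,800 bits/s.
= 2.117 Mbit/s.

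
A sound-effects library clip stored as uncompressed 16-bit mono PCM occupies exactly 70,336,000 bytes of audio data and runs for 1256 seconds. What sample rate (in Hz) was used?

Bytes = sample_rate × seconds × bytes_per_sample × channels.
sample_rate = 70,336,000 / (1,256 × 2 × 1) = 70,336,000 / 2,512 = 28,000 Hz.

28,000 Hz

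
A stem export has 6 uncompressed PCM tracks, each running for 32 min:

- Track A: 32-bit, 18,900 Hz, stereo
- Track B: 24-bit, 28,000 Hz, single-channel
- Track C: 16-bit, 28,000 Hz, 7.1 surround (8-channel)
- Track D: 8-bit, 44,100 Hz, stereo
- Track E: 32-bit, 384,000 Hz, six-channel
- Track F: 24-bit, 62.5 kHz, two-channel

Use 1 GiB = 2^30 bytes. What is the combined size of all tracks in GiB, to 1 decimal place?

32 min = 1,920 s.
Track A: 18,900 × 1,920 × 4 × 2 = 290,304,000 bytes.
Track B: 28,000 × 1,920 × 3 × 1 = 161,280,000 bytes.
Track C: 28,000 × 1,920 × 2 × 8 = 860,160,000 bytes.
Track D: 44,100 × 1,920 × 1 × 2 = 169,344,000 bytes.
Track E: 384,000 × 1,920 × 4 × 6 = 17,694,720,000 bytes.
Track F: 62,500 × 1,920 × 3 × 2 = 720,000,000 bytes.
Total = 19,895,808,000 bytes = 18.5 GiB.

18.5 GiB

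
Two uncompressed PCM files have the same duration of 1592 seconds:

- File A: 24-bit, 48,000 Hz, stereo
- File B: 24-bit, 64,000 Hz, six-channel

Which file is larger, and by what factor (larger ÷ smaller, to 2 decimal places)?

File A: 48,000 × 3 × 2 = 288,000 bytes/s.
File B: 64,000 × 3 × 6 = 1,152,000 bytes/s.
File B is larger; ratio = 1,833,984,000 / 458,496,000 = 4.00.

File B, by a factor of 4.00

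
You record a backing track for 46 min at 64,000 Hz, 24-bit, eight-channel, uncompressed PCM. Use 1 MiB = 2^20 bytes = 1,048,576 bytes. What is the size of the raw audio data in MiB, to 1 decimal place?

Duration = 46 min = 2,760 s.
Bytes = 64,000 samples/s × 2,760 s × 3 bytes/sample × 8 ch = 4,239,360,000 bytes.
4,239,360,000 / 1,048,576 = 4043.0 MiB.

4043.0 MiB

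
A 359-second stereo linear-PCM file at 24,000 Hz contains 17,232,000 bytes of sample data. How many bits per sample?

Bytes per sample = 17,232,000 / (24,000 × 359 × 2) = 17,232,000 / 17,232,000 = 1.
Bit depth = 1 × 8 = 8 bits.

8 bits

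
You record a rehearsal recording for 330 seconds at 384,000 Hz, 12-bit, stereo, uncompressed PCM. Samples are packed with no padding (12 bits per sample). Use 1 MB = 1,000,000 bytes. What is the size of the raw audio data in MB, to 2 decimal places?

Bits = 384,000 × 330 × 12 × 2 = 3,041,280,000 bits = 380,160,000 bytes.
380,160,000 / 1,000,000 = 380.16 MB.

380.16 MB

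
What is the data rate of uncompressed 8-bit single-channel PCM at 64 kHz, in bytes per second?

Bit rate = 64,000 × 8 × 1 = 512,000 bits/s.
512,000 / 8 = 64,000 bytes/s.

64,000 bytes/s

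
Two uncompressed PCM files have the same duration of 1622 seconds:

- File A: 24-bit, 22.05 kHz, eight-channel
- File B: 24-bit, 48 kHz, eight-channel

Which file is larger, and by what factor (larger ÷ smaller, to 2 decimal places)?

File A: 22,050 × 3 × 8 = 529,200 bytes/s.
File B: 48,000 × 3 × 8 = 1,152,000 bytes/s.
File B is larger; ratio = 1,868,544,000 / 858,362,400 = 2.18.

File B, by a factor of 2.18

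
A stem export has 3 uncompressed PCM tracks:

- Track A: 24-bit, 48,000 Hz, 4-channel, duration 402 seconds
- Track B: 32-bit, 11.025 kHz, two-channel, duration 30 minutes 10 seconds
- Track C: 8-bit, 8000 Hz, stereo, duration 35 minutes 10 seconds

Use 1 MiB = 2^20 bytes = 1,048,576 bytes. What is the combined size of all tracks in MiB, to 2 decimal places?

405.27 MiB

Track A: 48,000 × 402 × 3 × 4 = 231,552,000 bytes.
Track B: 30 minutes 10 seconds = 1,810 s; 11,025 × 1,810 × 4 × 2 = 159,642,000 bytes.
Track C: 35 minutes 10 seconds = 2,110 s; 8,000 × 2,110 × 1 × 2 = 33,760,000 bytes.
Total = 424,954,000 bytes = 405.27 MiB.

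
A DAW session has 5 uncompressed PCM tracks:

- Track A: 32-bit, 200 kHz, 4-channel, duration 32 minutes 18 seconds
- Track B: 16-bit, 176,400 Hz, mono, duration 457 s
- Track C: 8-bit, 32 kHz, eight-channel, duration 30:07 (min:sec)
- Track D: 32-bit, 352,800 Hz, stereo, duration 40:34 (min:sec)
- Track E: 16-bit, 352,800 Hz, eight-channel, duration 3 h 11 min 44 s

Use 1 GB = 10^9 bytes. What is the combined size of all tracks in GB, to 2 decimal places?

78.63 GB

Track A: 32 minutes 18 seconds = 1,938 s; 200,000 × 1,938 × 4 × 4 = 6,201,600,000 bytes.
Track B: 176,400 × 457 × 2 × 1 = 161,229,600 bytes.
Track C: 30:07 (min:sec) = 1,807 s; 32,000 × 1,807 × 1 × 8 = 462,592,000 bytes.
Track D: 40:34 (min:sec) = 2,434 s; 352,800 × 2,434 × 4 × 2 = 6,869,721,600 bytes.
Track E: 3 h 11 min 44 s = 11,504 s; 352,800 × 11,504 × 2 × 8 = 64,937,779,200 bytes.
Total = 78,632,922,400 bytes = 78.63 GB.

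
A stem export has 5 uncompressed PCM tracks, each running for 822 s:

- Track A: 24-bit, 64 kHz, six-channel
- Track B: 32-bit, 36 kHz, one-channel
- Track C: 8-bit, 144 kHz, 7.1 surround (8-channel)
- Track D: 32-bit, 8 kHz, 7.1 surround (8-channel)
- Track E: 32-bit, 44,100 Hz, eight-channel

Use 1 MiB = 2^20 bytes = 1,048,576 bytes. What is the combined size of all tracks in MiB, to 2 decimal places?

3225.99 MiB

Track A: 64,000 × 822 × 3 × 6 = 946,944,000 bytes.
Track B: 36,000 × 822 × 4 × 1 = 118,368,000 bytes.
Track C: 144,000 × 822 × 1 × 8 = 946,944,000 bytes.
Track D: 8,000 × 822 × 4 × 8 = 210,432,000 bytes.
Track E: 44,100 × 822 × 4 × 8 = 1,160,006,400 bytes.
Total = 3,382,694,400 bytes = 3225.99 MiB.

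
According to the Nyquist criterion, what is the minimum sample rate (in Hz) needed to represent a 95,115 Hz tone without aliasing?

190,230 Hz

Minimum sample rate = 2 × 95,115 Hz = 190,230 Hz.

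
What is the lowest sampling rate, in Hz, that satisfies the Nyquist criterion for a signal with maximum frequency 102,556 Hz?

Minimum sample rate = 2 × 102,556 Hz = 205,112 Hz.

205,112 Hz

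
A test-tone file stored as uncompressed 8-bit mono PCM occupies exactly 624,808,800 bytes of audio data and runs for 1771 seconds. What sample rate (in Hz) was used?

Bytes = sample_rate × seconds × bytes_per_sample × channels.
sample_rate = 624,808,800 / (1,771 × 1 × 1) = 624,808,800 / 1,771 = 352,800 Hz.

352,800 Hz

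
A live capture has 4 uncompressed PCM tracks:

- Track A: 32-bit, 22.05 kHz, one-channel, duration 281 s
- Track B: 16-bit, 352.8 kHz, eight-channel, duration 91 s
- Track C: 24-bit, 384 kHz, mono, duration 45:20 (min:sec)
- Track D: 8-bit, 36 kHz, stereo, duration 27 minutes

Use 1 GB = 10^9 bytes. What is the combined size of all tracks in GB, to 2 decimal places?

Track A: 22,050 × 281 × 4 × 1 = 24,784,200 bytes.
Track B: 352,800 × 91 × 2 × 8 = 513,676,800 bytes.
Track C: 45:20 (min:sec) = 2,720 s; 384,000 × 2,720 × 3 × 1 = 3,133,440,000 bytes.
Track D: 27 minutes = 1,620 s; 36,000 × 1,620 × 1 × 2 = 116,640,000 bytes.
Total = 3,788,541,000 bytes = 3.79 GB.

3.79 GB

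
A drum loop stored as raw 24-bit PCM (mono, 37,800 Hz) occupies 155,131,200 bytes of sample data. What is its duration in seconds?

Byte rate = 37,800 × 3 × 1 = 113,400 bytes/s.
Duration = 155,131,200 / 113,400 = 1,368 s.

1,368 seconds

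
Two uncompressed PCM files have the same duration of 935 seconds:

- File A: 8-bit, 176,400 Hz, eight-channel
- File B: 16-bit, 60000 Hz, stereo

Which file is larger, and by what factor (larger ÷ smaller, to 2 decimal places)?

File A, by a factor of 5.88

File A: 176,400 × 1 × 8 = 1,411,200 bytes/s.
File B: 60,000 × 2 × 2 = 240,000 bytes/s.
File A is larger; ratio = 1,319,472,000 / 224,400,000 = 5.88.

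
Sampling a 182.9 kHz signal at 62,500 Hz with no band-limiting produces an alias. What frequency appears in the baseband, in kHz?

Nyquist = 62,500/2 = 31,250 Hz; 182,900 Hz exceeds it.
Alias = |182,900 − 3×62,500| = |182,900 − 187,500| = 4,600 Hz = 4.6 kHz.

4.6 kHz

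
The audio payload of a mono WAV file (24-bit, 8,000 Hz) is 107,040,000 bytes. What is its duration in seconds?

Byte rate = 8,000 × 3 × 1 = 24,000 bytes/s.
Duration = 107,040,000 / 24,000 = 4,460 s.

4,460 seconds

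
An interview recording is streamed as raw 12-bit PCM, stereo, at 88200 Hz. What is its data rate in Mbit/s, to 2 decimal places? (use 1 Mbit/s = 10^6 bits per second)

2.12 Mbit/s

Bit rate = 88,200 × 12 × 2 = 2,116,800 bits/s.
= 2.12 Mbit/s.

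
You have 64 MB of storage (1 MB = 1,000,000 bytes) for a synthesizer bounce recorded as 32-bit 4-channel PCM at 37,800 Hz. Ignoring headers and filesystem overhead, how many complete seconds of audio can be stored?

Uncompressed byte rate = 37,800 × 4 × 4 = 604,800 bytes/s.
Capacity = 64 × 1,000,000 = 64,000,000 bytes.
64,000,000 / 604,800 ≈ 105.82 s → 105 seconds.

105 seconds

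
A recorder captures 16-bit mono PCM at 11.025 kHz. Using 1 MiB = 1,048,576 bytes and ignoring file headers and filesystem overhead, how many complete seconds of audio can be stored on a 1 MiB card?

Uncompressed byte rate = 11,025 × 2 × 1 = 22,050 bytes/s.
Capacity = 1 × 1,048,576 = 1,048,576 bytes.
1,048,576 / 22,050 ≈ 47.55 s → 47 seconds.

47 seconds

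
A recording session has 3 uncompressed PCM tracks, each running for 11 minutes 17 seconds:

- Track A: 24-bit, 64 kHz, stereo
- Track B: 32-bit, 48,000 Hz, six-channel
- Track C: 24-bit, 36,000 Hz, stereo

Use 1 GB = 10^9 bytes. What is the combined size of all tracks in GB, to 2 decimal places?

1.19 GB

11 minutes 17 seconds = 677 s.
Track A: 64,000 × 677 × 3 × 2 = 259,968,000 bytes.
Track B: 48,000 × 677 × 4 × 6 = 779,904,000 bytes.
Track C: 36,000 × 677 × 3 × 2 = 146,232,000 bytes.
Total = 1,186,104,000 bytes = 1.19 GB.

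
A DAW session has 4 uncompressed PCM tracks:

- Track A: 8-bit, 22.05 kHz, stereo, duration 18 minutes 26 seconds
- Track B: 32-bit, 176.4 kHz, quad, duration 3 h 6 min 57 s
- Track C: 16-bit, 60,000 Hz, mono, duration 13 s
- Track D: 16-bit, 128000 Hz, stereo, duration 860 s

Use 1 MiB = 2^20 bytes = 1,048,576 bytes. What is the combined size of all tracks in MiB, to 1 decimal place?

30660.2 MiB

Track A: 18 minutes 26 seconds = 1,106 s; 22,050 × 1,106 × 1 × 2 = 48,774,600 bytes.
Track B: 3 h 6 min 57 s = 11,217 s; 176,400 × 11,217 × 4 × 4 = 31,658,860,800 bytes.
Track C: 60,000 × 13 × 2 × 1 = 1,560,000 bytes.
Track D: 128,000 × 860 × 2 × 2 = 440,320,000 bytes.
Total = 32,149,515,400 bytes = 30660.2 MiB.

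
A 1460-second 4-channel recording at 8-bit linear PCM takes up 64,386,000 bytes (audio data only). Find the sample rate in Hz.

Bytes = sample_rate × seconds × bytes_per_sample × channels.
sample_rate = 64,386,000 / (1,460 × 1 × 4) = 64,386,000 / 5,840 = 11,025 Hz.

11,025 Hz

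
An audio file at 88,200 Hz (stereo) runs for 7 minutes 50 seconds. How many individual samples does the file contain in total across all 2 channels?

82,908,000 samples

7 minutes 50 seconds = 470 s.
88,200 × 470 s × 2 ch = 82,908,000 samples.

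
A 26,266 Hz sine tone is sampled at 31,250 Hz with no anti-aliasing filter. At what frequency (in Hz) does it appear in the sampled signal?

Nyquist = 31,250/2 = 15,625 Hz; 26,266 Hz exceeds it.
Alias = |26,266 − 1×31,250| = |26,266 − 31,250| = 4,984 Hz.

4,984 Hz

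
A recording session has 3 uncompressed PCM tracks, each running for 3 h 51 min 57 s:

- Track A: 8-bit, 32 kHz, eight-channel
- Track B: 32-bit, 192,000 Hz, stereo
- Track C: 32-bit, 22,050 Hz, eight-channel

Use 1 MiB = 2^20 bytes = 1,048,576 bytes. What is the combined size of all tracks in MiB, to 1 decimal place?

33148.9 MiB

3 h 51 min 57 s = 13,917 s.
Track A: 32,000 × 13,917 × 1 × 8 = 3,562,752,000 bytes.
Track B: 192,000 × 13,917 × 4 × 2 = 21,376,512,000 bytes.
Track C: 22,050 × 13,917 × 4 × 8 = 9,819,835,200 bytes.
Total = 34,759,099,200 bytes = 33148.9 MiB.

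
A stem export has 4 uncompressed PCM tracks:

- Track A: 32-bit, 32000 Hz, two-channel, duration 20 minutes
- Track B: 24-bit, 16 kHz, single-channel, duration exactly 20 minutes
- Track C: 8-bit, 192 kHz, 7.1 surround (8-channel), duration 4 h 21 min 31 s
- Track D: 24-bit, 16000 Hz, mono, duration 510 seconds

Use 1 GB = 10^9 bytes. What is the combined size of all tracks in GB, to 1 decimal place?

24.5 GB

Track A: 20 minutes = 1,200 s; 32,000 × 1,200 × 4 × 2 = 307,200,000 bytes.
Track B: exactly 20 minutes = 1,200 s; 16,000 × 1,200 × 3 × 1 = 57,600,000 bytes.
Track C: 4 h 21 min 31 s = 15,691 s; 192,000 × 15,691 × 1 × 8 = 24,101,376,000 bytes.
Track D: 16,000 × 510 × 3 × 1 = 24,480,000 bytes.
Total = 24,490,656,000 bytes = 24.5 GB.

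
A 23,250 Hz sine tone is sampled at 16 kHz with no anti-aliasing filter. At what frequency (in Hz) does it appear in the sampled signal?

7,250 Hz

Nyquist = 16,000/2 = 8,000 Hz; 23,250 Hz exceeds it.
Alias = |23,250 − 1×16,000| = |23,250 − 16,000| = 7,250 Hz.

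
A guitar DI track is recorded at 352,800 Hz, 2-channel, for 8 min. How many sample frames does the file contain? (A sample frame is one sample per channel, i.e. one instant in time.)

169,344,000 sample frames

8 min = 480 s.
352,800 samples/s × 480 s = 169,344,000 frames.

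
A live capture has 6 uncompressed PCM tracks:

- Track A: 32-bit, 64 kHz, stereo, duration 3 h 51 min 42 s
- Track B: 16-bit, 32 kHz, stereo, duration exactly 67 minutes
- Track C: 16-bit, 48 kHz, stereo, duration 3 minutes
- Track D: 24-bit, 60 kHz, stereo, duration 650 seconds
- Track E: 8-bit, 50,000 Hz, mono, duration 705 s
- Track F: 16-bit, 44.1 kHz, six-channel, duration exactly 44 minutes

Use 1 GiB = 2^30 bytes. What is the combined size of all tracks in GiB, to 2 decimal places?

8.69 GiB

Track A: 3 h 51 min 42 s = 13,902 s; 64,000 × 13,902 × 4 × 2 = 7,117,824,000 bytes.
Track B: exactly 67 minutes = 4,020 s; 32,000 × 4,020 × 2 × 2 = 514,560,000 bytes.
Track C: 3 minutes = 180 s; 48,000 × 180 × 2 × 2 = 34,560,000 bytes.
Track D: 60,000 × 650 × 3 × 2 = 234,000,000 bytes.
Track E: 50,000 × 705 × 1 × 1 = 35,250,000 bytes.
Track F: exactly 44 minutes = 2,640 s; 44,100 × 2,640 × 2 × 6 = 1,397,088,000 bytes.
Total = 9,333,282,000 bytes = 8.69 GiB.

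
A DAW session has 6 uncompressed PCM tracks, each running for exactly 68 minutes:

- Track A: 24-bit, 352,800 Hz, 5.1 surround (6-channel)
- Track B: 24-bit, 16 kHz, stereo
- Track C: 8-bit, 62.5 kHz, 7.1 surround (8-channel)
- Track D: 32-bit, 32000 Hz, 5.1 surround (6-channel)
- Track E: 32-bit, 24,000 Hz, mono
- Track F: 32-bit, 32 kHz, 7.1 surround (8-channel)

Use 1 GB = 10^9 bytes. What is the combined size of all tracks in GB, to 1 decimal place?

36.0 GB

exactly 68 minutes = 4,080 s.
Track A: 352,800 × 4,080 × 3 × 6 = 25,909,632,000 bytes.
Track B: 16,000 × 4,080 × 3 × 2 = 391,680,000 bytes.
Track C: 62,500 × 4,080 × 1 × 8 = 2,040,000,000 bytes.
Track D: 32,000 × 4,080 × 4 × 6 = 3,133,440,000 bytes.
Track E: 24,000 × 4,080 × 4 × 1 = 391,680,000 bytes.
Track F: 32,000 × 4,080 × 4 × 8 = 4,177,920,000 bytes.
Total = 36,044,352,000 bytes = 36.0 GB.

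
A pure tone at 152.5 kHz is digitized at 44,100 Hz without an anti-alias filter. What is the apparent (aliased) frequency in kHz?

Nyquist = 44,100/2 = 22,050 Hz; 152,500 Hz exceeds it.
Alias = |152,500 − 3×44,100| = |152,500 − 132,300| = 20,200 Hz = 20.2 kHz.

20.2 kHz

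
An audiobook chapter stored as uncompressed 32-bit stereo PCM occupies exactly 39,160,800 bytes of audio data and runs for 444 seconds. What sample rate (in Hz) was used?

Bytes = sample_rate × seconds × bytes_per_sample × channels.
sample_rate = 39,160,800 / (444 × 4 × 2) = 39,160,800 / 3,552 = 11,025 Hz.

11,025 Hz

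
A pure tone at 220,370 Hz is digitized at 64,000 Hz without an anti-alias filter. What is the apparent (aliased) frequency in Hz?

Nyquist = 64,000/2 = 32,000 Hz; 220,370 Hz exceeds it.
Alias = |220,370 − 3×64,000| = |220,370 − 192,000| = 28,370 Hz.

28,370 Hz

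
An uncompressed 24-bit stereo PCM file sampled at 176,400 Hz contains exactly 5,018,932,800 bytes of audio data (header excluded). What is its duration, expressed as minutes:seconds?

79:02

Byte rate = 176,400 × 3 × 2 = 1,058,400 bytes/s.
Duration = 5,018,932,800 / 1,058,400 = 4,742 s.
4,742 s = 79:02.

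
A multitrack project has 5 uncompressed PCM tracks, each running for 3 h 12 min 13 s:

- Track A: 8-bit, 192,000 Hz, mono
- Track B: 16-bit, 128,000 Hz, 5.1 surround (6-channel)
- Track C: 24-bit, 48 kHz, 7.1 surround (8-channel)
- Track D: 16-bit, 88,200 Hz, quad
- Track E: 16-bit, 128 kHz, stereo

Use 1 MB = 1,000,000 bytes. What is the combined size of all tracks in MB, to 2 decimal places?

3 h 12 min 13 s = 11,533 s.
Track A: 192,000 × 11,533 × 1 × 1 = 2,214,336,000 bytes.
Track B: 128,000 × 11,533 × 2 × 6 = 17,714,688,000 bytes.
Track C: 48,000 × 11,533 × 3 × 8 = 13,286,016,000 bytes.
Track D: 88,200 × 11,533 × 2 × 4 = 8,137,684,800 bytes.
Track E: 128,000 × 11,533 × 2 × 2 = 5,904,896,000 bytes.
Total = 47,257,620,800 bytes = 47257.62 MB.

47257.62 MB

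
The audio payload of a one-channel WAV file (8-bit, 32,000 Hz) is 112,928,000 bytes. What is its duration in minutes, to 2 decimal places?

58.82 minutes

Byte rate = 32,000 × 1 × 1 = 32,000 bytes/s.
Duration = 112,928,000 / 32,000 = 3,529 s.
3,529 s / 60 = 58.82 minutes.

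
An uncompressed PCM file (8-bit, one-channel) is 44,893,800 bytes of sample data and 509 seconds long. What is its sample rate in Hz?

Bytes = sample_rate × seconds × bytes_per_sample × channels.
sample_rate = 44,893,800 / (509 × 1 × 1) = 44,893,800 / 509 = 88,200 Hz.

88,200 Hz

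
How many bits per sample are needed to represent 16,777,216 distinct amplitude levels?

24 bits

log2(16,777,216) = 24.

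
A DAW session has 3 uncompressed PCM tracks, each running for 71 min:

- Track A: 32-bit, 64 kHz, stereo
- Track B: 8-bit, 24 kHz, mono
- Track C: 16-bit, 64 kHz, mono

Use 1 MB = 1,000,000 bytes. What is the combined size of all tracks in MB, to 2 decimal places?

2828.64 MB

71 min = 4,260 s.
Track A: 64,000 × 4,260 × 4 × 2 = 2,181,120,000 bytes.
Track B: 24,000 × 4,260 × 1 × 1 = 102,240,000 bytes.
Track C: 64,000 × 4,260 × 2 × 1 = 545,280,000 bytes.
Total = 2,828,640,000 bytes = 2828.64 MB.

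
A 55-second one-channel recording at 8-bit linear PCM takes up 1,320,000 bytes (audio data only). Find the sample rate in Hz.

24,000 Hz

Bytes = sample_rate × seconds × bytes_per_sample × channels.
sample_rate = 1,320,000 / (55 × 1 × 1) = 1,320,000 / 55 = 24,000 Hz.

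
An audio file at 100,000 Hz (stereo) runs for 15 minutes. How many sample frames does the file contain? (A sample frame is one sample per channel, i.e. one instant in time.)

15 minutes = 900 s.
100,000 samples/s × 900 s = 90,000,000 frames.

90,000,000 sample frames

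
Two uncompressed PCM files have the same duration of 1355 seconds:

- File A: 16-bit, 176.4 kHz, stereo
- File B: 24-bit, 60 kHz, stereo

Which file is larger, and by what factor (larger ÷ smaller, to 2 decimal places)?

File A: 176,400 × 2 × 2 = 705,600 bytes/s.
File B: 60,000 × 3 × 2 = 360,000 bytes/s.
File A is larger; ratio = 956,088,000 / 487,800,000 = 1.96.

File A, by a factor of 1.96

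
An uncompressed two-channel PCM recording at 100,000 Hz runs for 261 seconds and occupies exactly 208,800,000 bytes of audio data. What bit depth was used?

Bytes per sample = 208,800,000 / (100,000 × 261 × 2) = 208,800,000 / 52,200,000 = 4.
Bit depth = 4 × 8 = 32 bits.

32 bits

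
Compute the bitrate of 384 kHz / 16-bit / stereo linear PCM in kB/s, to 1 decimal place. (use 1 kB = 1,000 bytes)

1536.0 kB/s

Bit rate = 384,000 × 16 × 2 = 12,288,000 bits/s.
12,288,000 / 8 = 1,536,000 B/s = 1536.0 kB/s.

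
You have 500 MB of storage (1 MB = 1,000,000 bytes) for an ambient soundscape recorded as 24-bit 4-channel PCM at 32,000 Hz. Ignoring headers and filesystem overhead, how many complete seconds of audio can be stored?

Uncompressed byte rate = 32,000 × 3 × 4 = 384,000 bytes/s.
Capacity = 500 × 1,000,000 = 500,000,000 bytes.
500,000,000 / 384,000 ≈ 1302.08 s → 1,302 seconds.

1,302 seconds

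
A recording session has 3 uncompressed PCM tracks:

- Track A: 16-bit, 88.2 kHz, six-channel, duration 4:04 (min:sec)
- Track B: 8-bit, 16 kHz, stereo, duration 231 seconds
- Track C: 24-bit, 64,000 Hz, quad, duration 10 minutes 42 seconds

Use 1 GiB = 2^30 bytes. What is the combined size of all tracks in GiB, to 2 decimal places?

Track A: 4:04 (min:sec) = 244 s; 88,200 × 244 × 2 × 6 = 258,249,600 bytes.
Track B: 16,000 × 231 × 1 × 2 = 7,392,000 bytes.
Track C: 10 minutes 42 seconds = 642 s; 64,000 × 642 × 3 × 4 = 493,056,000 bytes.
Total = 758,697,600 bytes = 0.71 GiB.

0.71 GiB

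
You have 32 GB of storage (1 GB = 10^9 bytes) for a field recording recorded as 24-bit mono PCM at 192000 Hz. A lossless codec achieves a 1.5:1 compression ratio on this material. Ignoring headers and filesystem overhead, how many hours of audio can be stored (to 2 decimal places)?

Uncompressed byte rate = 192,000 × 3 × 1 = 576,000 bytes/s.
After 1.5:1 compression, effective rate ≈ 384000 bytes/s.
Capacity = 32 × 1,000,000,000 = 32,000,000,000 bytes.
32,000,000,000 / effective rate ≈ 83333.33 s → 23.15 hours.

23.15 hours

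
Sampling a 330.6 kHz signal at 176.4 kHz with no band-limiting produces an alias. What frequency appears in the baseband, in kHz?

Nyquist = 176,400/2 = 88,200 Hz; 330,600 Hz exceeds it.
Alias = |330,600 − 2×176,400| = |330,600 − 352,800| = 22,200 Hz = 22.2 kHz.

22.2 kHz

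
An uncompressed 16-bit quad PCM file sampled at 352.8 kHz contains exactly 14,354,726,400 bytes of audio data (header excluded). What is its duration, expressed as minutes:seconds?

84:46

Byte rate = 352,800 × 2 × 4 = 2,822,400 bytes/s.
Duration = 14,354,726,400 / 2,822,400 = 5,086 s.
5,086 s = 84:46.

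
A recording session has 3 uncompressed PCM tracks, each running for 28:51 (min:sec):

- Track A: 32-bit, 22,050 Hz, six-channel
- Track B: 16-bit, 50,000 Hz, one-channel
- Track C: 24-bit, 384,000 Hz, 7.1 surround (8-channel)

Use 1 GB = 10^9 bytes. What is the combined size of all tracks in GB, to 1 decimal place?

28:51 (min:sec) = 1,731 s.
Track A: 22,050 × 1,731 × 4 × 6 = 916,045,200 bytes.
Track B: 50,000 × 1,731 × 2 × 1 = 173,100,000 bytes.
Track C: 384,000 × 1,731 × 3 × 8 = 15,952,896,000 bytes.
Total = 17,042,041,200 bytes = 17.0 GB.

17.0 GB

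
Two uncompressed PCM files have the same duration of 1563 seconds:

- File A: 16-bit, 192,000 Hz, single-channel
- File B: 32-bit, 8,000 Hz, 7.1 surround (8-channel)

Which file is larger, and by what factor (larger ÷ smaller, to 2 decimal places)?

File A, by a factor of 1.50

File A: 192,000 × 2 × 1 = 384,000 bytes/s.
File B: 8,000 × 4 × 8 = 256,000 bytes/s.
File A is larger; ratio = 600,192,000 / 400,128,000 = 1.50.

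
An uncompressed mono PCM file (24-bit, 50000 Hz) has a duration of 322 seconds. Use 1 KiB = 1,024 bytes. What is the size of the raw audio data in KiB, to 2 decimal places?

Bytes = 50,000 samples/s × 322 s × 3 bytes/sample × 1 ch = 48,300,000 bytes.
48,300,000 / 1,024 = 47167.97 KiB.

47167.97 KiB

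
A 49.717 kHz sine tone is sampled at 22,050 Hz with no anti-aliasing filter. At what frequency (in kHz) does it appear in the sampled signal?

5.617 kHz

Nyquist = 22,050/2 = 11,025 Hz; 49,717 Hz exceeds it.
Alias = |49,717 − 2×22,050| = |49,717 − 44,100| = 5,617 Hz = 5.617 kHz.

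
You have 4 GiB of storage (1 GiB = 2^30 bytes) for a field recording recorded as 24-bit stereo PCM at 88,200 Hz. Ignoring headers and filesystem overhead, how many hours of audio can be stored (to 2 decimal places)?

Uncompressed byte rate = 88,200 × 3 × 2 = 529,200 bytes/s.
Capacity = 4 × 1,073,741,824 = 4,294,967,296 bytes.
4,294,967,296 / 529,200 ≈ 8115.96 s → 2.25 hours.

2.25 hours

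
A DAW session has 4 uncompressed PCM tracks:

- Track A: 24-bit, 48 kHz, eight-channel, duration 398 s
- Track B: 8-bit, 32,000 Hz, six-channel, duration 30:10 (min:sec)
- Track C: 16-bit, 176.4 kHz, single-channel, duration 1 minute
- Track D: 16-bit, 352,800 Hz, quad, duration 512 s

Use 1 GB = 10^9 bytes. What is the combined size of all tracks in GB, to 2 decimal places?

2.27 GB

Track A: 48,000 × 398 × 3 × 8 = 458,496,000 bytes.
Track B: 30:10 (min:sec) = 1,810 s; 32,000 × 1,810 × 1 × 6 = 347,520,000 bytes.
Track C: 1 minute = 60 s; 176,400 × 60 × 2 × 1 = 21,168,000 bytes.
Track D: 352,800 × 512 × 2 × 4 = 1,445,068,800 bytes.
Total = 2,272,252,800 bytes = 2.27 GB.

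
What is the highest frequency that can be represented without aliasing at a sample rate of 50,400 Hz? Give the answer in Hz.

25,200 Hz

Nyquist frequency = sample rate / 2 = 50,400 / 2 = 25,200 Hz.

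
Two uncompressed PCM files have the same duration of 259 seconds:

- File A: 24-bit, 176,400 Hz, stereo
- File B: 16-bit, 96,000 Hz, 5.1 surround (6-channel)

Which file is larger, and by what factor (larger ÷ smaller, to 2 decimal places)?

File A: 176,400 × 3 × 2 = 1,058,400 bytes/s.
File B: 96,000 × 2 × 6 = 1,152,000 bytes/s.
File B is larger; ratio = 298,368,000 / 274,125,600 = 1.09.

File B, by a factor of 1.09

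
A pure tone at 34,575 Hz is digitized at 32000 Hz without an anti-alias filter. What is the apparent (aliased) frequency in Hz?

Nyquist = 32,000/2 = 16,000 Hz; 34,575 Hz exceeds it.
Alias = |34,575 − 1×32,000| = |34,575 − 32,000| = 2,575 Hz.

2,575 Hz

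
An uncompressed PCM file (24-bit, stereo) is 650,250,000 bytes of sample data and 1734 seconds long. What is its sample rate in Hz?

Bytes = sample_rate × seconds × bytes_per_sample × channels.
sample_rate = 650,250,000 / (1,734 × 3 × 2) = 650,250,000 / 10,404 = 62,500 Hz.

62,500 Hz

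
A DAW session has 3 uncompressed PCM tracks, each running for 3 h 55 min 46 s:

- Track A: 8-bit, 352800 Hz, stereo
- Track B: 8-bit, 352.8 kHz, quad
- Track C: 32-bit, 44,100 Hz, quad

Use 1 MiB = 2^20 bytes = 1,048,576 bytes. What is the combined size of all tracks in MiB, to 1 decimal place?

38076.1 MiB

3 h 55 min 46 s = 14,146 s.
Track A: 352,800 × 14,146 × 1 × 2 = 9,981,417,600 bytes.
Track B: 352,800 × 14,146 × 1 × 4 = 19,962,835,200 bytes.
Track C: 44,100 × 14,146 × 4 × 4 = 9,981,417,600 bytes.
Total = 39,925,670,400 bytes = 38076.1 MiB.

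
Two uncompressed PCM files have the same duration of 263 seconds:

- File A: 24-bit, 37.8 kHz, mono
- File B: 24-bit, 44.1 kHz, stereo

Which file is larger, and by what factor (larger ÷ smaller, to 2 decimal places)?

File B, by a factor of 2.33

File A: 37,800 × 3 × 1 = 113,400 bytes/s.
File B: 44,100 × 3 × 2 = 264,600 bytes/s.
File B is larger; ratio = 69,589,800 / 29,824,200 = 2.33.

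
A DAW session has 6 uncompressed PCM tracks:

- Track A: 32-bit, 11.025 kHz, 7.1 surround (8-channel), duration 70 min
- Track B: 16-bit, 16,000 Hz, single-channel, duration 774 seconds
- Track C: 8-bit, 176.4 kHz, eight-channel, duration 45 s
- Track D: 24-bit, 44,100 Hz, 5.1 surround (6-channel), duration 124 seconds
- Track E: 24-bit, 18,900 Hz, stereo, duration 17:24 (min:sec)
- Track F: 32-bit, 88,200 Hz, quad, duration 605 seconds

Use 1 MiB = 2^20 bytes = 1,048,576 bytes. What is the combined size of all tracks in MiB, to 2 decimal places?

2518.30 MiB

Track A: 70 min = 4,200 s; 11,025 × 4,200 × 4 × 8 = 1,481,760,000 bytes.
Track B: 16,000 × 774 × 2 × 1 = 24,768,000 bytes.
Track C: 176,400 × 45 × 1 × 8 = 63,504,000 bytes.
Track D: 44,100 × 124 × 3 × 6 = 98,431,200 bytes.
Track E: 17:24 (min:sec) = 1,044 s; 18,900 × 1,044 × 3 × 2 = 118,389,600 bytes.
Track F: 88,200 × 605 × 4 × 4 = 853,776,000 bytes.
Total = 2,640,628,800 bytes = 2518.30 MiB.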